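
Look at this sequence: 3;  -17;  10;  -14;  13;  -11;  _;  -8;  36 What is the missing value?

Positions 1, 3, 5, … form one subsequence and positions 2, 4, 6, … form another.
Stream A = 3, 10, 13, ?, 36: Fibonacci-style (each term is the sum of the two before it).
Stream B = -17, -14, -11, -8: adding 3 each time.
Filling stream A at index 4 by its rule yields 23.

23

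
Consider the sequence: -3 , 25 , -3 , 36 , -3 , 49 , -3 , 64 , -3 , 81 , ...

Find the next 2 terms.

-3, 100

The terms cycle through 2 interleaved subsequences.
Stream A: -3, -3, -3, -3, -3. Always -3.
Stream B: 25, 36, 49, 64, 81. Consecutive squares n² from n = 5.
Position 11 falls in stream A as its term 6, giving -3.
Position 12 falls in stream B as its term 6, giving 100.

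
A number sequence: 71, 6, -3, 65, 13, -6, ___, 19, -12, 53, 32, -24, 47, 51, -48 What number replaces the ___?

Read the sequence 3 terms at a time; column i is its own pattern.
Stream A: 71, 65, ?, 53, 47 — linear: a_n = 77 − 6·n.
Stream B: 6, 13, 19, 32, 51 — Fibonacci-style (each term is the sum of the two before it).
Stream C: -3, -6, -12, -24, -48 — geometric with ratio 2.
The gap is stream A's term 3; the rule gives 59.

59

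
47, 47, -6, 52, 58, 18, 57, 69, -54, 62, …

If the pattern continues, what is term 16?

72

Split by position mod 3: positions 1, 4, 7, … form one track, and each other residue class forms its own.
Subsequence A = 47, 52, 57, 62: arithmetic, step +5.
Subsequence B = 47, 58, 69: linear: a_n = 36 + 11·n.
Subsequence C = -6, 18, -54: a geometric progression (common ratio -3).
Position 16 falls in subsequence A as its term 6, giving 72.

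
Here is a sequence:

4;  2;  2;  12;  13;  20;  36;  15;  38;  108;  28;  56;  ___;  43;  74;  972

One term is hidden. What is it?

324

Read the sequence 3 terms at a time; column i is its own pattern.
Subsequence A: 4, 12, 36, 108, ?, 972. Geometric with ratio 3.
Subsequence B: 2, 13, 15, 28, 43. A Fibonacci-like recurrence a_n = a_{n-1} + a_{n-2}.
Subsequence C: 2, 20, 38, 56, 74. Adding 18 each time.
Filling subsequence A at index 5 by its rule yields 324.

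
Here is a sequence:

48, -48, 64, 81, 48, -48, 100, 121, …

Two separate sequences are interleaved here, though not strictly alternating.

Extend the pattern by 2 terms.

48, -48

The slot pattern repeats as AABB (period 4), so there are 2 interleaved tracks.
Subsequence A = 48, -48, 48, -48: alternating ±48.
Subsequence B = 64, 81, 100, 121: perfect squares starting at 8².
Position 9 falls in subsequence A as its term 5, giving 48.
Position 10 falls in subsequence A as its term 6, giving -48.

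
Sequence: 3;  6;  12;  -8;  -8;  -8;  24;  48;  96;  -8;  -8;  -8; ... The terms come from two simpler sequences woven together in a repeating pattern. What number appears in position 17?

-8

Reading positions in blocks of 6 reveals the pattern AAABBB — 2 tracks woven together.
Track A is 3, 6, 12, 24, 48, 96, which is multiplying by 2 each time.
Track B is -8, -8, -8, -8, -8, -8, which is always -8.
Position 17 → track B, term 8 = -8.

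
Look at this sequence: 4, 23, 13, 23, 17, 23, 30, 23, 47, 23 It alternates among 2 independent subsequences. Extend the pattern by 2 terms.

77, 23

Taking every 2nd term gives 2 separate tracks.
Track A: 4, 13, 17, 30, 47. Each term equals the sum of the previous two.
Track B: 23, 23, 23, 23, 23. Constant 23.
Position 11 → track A, term 6 = 77.
The 12th slot belongs to track B; its 6th term is 23.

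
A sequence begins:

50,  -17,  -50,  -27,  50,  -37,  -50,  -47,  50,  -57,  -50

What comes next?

-67

Odd-indexed and even-indexed terms follow separate rules.
Subsequence A: 50, -50, 50, -50, 50, -50 — alternating ±50.
Subsequence B: -17, -27, -37, -47, -57 — arithmetic with common difference −10.
Term 12 comes from subsequence B (its 6th entry): -67.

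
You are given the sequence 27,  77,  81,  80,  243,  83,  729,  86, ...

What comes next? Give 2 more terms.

The terms cycle through 2 interleaved subsequences.
Track A is 27, 81, 243, 729, which is powers 3^3, 3^4, 3^5, ….
Track B is 77, 80, 83, 86, which is arithmetic, step +3.
Position 9 falls in track A as its term 5, giving 2187.
Position 10 falls in track B as its term 5, giving 89.

2187, 89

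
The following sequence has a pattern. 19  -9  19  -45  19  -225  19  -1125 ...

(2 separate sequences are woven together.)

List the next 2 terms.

Taking every 2nd term gives 2 separate tracks.
Subsequence A is 19, 19, 19, 19, which is the constant sequence 19.
Subsequence B is -9, -45, -225, -1125, which is geometric, ×5 each step.
The 9th slot belongs to subsequence A; its 5th term is 19.
Position 10 → subsequence B, term 5 = -5625.

19, -5625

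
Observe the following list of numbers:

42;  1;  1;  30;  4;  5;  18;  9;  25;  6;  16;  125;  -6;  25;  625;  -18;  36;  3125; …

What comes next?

The terms cycle through 3 interleaved subsequences.
Track A = 42, 30, 18, 6, -6, -18: subtracting 12 each time.
Track B = 1, 4, 9, 16, 25, 36: perfect squares starting at 1².
Track C = 1, 5, 25, 125, 625, 3125: geometric with ratio 5.
Position 19 falls in track A as its term 7, giving -30.

-30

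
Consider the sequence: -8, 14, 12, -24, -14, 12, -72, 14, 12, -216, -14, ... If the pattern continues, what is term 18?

12

Read the sequence 3 terms at a time; column i is its own pattern.
Subsequence A: -8, -24, -72, -216 (geometric with ratio 3).
Subsequence B: 14, -14, 14, -14 (alternating ±14).
Subsequence C: 12, 12, 12 (constant 12).
Term 18 comes from subsequence C (its 6th entry): 12.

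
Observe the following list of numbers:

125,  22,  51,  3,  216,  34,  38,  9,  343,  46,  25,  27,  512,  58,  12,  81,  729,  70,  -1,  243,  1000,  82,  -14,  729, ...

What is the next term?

Taking every 4th term gives 4 separate tracks.
Stream A is 125, 216, 343, 512, 729, 1000, which is consecutive cubes n³ from n = 5.
Stream B is 22, 34, 46, 58, 70, 82, which is adding 12 each time.
Stream C is 51, 38, 25, 12, -1, -14, which is arithmetic, step −13.
Stream D is 3, 9, 27, 81, 243, 729, which is geometric with ratio 3.
Position 25 falls in stream A as its term 7, giving 1331.

1331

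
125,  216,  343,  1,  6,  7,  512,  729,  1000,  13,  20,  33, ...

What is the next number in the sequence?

The slot pattern repeats as AAABBB (period 6), so there are 2 interleaved tracks.
Subsequence A: 125, 216, 343, 512, 729, 1000. Perfect cubes starting at 5³.
Subsequence B: 1, 6, 7, 13, 20, 33. Fibonacci-style (each term is the sum of the two before it).
The 13th slot belongs to subsequence A; its 7th term is 1331.

1331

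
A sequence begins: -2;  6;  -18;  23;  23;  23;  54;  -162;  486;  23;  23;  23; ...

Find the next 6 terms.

The slot pattern repeats as AAABBB (period 6), so there are 2 interleaved tracks.
Subsequence A is -2, 6, -18, 54, -162, 486, which is multiplying by -3 each time.
Subsequence B is 23, 23, 23, 23, 23, 23, which is constant 23.
Term 13 comes from subsequence A (its 7th entry): -1458.
Term 14 comes from subsequence A (its 8th entry): 4374.
Position 15 falls in subsequence A as its term 9, giving -13122.
The 16th slot belongs to subsequence B; its 7th term is 23.
Position 17 falls in subsequence B as its term 8, giving 23.
The 18th slot belongs to subsequence B; its 9th term is 23.

-1458, 4374, -13122, 23, 23, 23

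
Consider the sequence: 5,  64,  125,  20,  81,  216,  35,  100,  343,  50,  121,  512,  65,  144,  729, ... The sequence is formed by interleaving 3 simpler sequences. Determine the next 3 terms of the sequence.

80, 169, 1000

Split by position mod 3: positions 1, 4, 7, … form one track, and each other residue class forms its own.
Subsequence A: 5, 20, 35, 50, 65. Arithmetic, step +15.
Subsequence B: 64, 81, 100, 121, 144. The squares 8², 9², 10², ….
Subsequence C: 125, 216, 343, 512, 729. Consecutive cubes n³ from n = 5.
Position 16 → subsequence A, term 6 = 80.
Position 17 falls in subsequence B as its term 6, giving 169.
Term 18 comes from subsequence C (its 6th entry): 1000.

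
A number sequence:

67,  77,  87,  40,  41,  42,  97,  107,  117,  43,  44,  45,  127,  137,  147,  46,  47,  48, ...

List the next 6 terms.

157, 167, 177, 49, 50, 51

The slot pattern repeats as AAABBB (period 6), so there are 2 interleaved tracks.
Track A: 67, 77, 87, 97, 107, 117, 127, 137, 147 (adding 10 each time).
Track B: 40, 41, 42, 43, 44, 45, 46, 47, 48 (adding 1 each time).
The 19th slot belongs to track A; its 10th term is 157.
Term 20 comes from track A (its 11th entry): 167.
The 21st slot belongs to track A; its 12th term is 177.
Position 22 → track B, term 10 = 49.
Position 23 → track B, term 11 = 50.
Position 24 → track B, term 12 = 51.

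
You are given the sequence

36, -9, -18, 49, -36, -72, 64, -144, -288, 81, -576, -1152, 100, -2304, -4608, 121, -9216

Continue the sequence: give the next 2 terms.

-18432, 144

Reading positions in blocks of 3 reveals the pattern ABB — 2 tracks woven together.
Track A: 36, 49, 64, 81, 100, 121 — consecutive squares n² from n = 6.
Track B: -9, -18, -36, -72, -144, -288, -576, -1152, -2304, -4608, -9216 — a geometric progression (common ratio 2).
Term 18 comes from track B (its 12th entry): -18432.
The 19th slot belongs to track A; its 7th term is 144.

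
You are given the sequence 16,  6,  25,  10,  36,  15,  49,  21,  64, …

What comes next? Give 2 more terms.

Split by position mod 2 into 2 tracks.
Subsequence A is 16, 25, 36, 49, 64, which is perfect squares starting at 4².
Subsequence B is 6, 10, 15, 21, which is triangular numbers n(n+1)/2 for n = 3, 4, ….
The 10th slot belongs to subsequence B; its 5th term is 28.
Term 11 comes from subsequence A (its 6th entry): 81.

28, 81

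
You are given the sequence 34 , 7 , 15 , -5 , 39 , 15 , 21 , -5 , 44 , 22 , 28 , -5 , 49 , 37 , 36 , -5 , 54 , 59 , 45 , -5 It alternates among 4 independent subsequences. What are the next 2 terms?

Read the sequence 4 terms at a time; column i is its own pattern.
Stream A: 34, 39, 44, 49, 54. Arithmetic, step +5.
Stream B: 7, 15, 22, 37, 59. Each term equals the sum of the previous two.
Stream C: 15, 21, 28, 36, 45. Triangular numbers n(n+1)/2 for n = 5, 6, ….
Stream D: -5, -5, -5, -5, -5. The constant sequence -5.
Position 21 → stream A, term 6 = 59.
Term 22 comes from stream B (its 6th entry): 96.

59, 96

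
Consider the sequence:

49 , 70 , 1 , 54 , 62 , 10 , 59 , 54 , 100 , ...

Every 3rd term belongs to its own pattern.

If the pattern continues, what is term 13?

Split by position mod 3 into 3 tracks.
Stream A: 49, 54, 59. Adding 5 each time.
Stream B: 70, 62, 54. Arithmetic, step −8.
Stream C: 1, 10, 100. Successive powers of 10.
The 13th slot belongs to stream A; its 5th term is 69.

69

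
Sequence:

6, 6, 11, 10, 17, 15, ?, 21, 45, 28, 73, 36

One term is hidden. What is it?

28

Odd-indexed and even-indexed terms follow separate rules.
Track A is 6, 11, 17, ?, 45, 73, which is each term equals the sum of the previous two.
Track B is 6, 10, 15, 21, 28, 36, which is triangular numbers starting at T_3.
Filling track A at index 4 by its rule yields 28.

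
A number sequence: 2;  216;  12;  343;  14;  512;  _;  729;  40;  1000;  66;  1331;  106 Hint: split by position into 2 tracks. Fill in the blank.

26

Taking every 2nd term gives 2 separate tracks.
Track A is 2, 12, 14, ?, 40, 66, 106, which is Fibonacci-style (each term is the sum of the two before it).
Track B is 216, 343, 512, 729, 1000, 1331, which is the cubes 6³, 7³, 8³, ….
Track A's pattern makes the blank 26.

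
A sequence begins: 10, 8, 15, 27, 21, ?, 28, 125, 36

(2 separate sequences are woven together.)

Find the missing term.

64

Positions 1, 3, 5, … form one subsequence and positions 2, 4, 6, … form another.
Subsequence A: 10, 15, 21, 28, 36 (the triangular numbers T_4, T_5, …).
Subsequence B: 8, 27, ?, 125 (the cubes 2³, 3³, 4³, …).
Filling subsequence B at index 3 by its rule yields 64.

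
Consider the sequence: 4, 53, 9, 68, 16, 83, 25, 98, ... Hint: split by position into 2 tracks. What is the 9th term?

Taking every 2nd term gives 2 separate tracks.
Track A is 4, 9, 16, 25, which is consecutive squares n² from n = 2.
Track B is 53, 68, 83, 98, which is adding 15 each time.
Term 9 comes from track A (its 5th entry): 36.

36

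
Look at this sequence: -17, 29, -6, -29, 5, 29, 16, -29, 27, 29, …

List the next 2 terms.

Odd-indexed and even-indexed terms follow separate rules.
Track A: -17, -6, 5, 16, 27 (arithmetic, step +11).
Track B: 29, -29, 29, -29, 29 (the oscillation 29·(−1)^(n+1)).
The 11th slot belongs to track A; its 6th term is 38.
Position 12 → track B, term 6 = -29.

38, -29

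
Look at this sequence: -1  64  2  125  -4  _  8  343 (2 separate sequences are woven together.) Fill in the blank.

216

Positions 1, 3, 5, … form one subsequence and positions 2, 4, 6, … form another.
Subsequence A = -1, 2, -4, 8: multiplying by -2 each time.
Subsequence B = 64, 125, ?, 343: consecutive cubes n³ from n = 4.
So the missing entry in subsequence B is 216.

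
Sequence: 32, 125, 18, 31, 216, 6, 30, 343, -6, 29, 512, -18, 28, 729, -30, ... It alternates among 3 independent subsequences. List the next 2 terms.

Split by position mod 3: positions 1, 4, 7, … form one track, and each other residue class forms its own.
Track A: 32, 31, 30, 29, 28 (arithmetic, step −1).
Track B: 125, 216, 343, 512, 729 (consecutive cubes n³ from n = 5).
Track C: 18, 6, -6, -18, -30 (arithmetic with common difference −12).
The 16th slot belongs to track A; its 6th term is 27.
Position 17 → track B, term 6 = 1000.

27, 1000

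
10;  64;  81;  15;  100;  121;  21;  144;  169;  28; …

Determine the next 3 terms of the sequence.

196, 225, 36

Reading positions in blocks of 3 reveals the pattern ABB — 2 tracks woven together.
Track A: 10, 15, 21, 28. Triangular numbers starting at T_4.
Track B: 64, 81, 100, 121, 144, 169. Consecutive squares n² from n = 8.
The 11th slot belongs to track B; its 7th term is 196.
Position 12 → track B, term 8 = 225.
Term 13 comes from track A (its 5th entry): 36.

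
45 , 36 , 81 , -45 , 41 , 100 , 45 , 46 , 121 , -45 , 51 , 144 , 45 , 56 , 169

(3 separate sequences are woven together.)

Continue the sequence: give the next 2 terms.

-45, 61

Read the sequence 3 terms at a time; column i is its own pattern.
Track A: 45, -45, 45, -45, 45 — oscillating between 45 and -45.
Track B: 36, 41, 46, 51, 56 — linear: a_n = 31 + 5·n.
Track C: 81, 100, 121, 144, 169 — perfect squares starting at 9².
Position 16 falls in track A as its term 6, giving -45.
Position 17 falls in track B as its term 6, giving 61.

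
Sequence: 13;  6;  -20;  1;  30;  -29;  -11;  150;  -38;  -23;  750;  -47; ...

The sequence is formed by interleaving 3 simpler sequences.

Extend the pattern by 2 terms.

Split by position mod 3: positions 1, 4, 7, … form one track, and each other residue class forms its own.
Track A is 13, 1, -11, -23, which is arithmetic with common difference −12.
Track B is 6, 30, 150, 750, which is geometric with ratio 5.
Track C is -20, -29, -38, -47, which is subtracting 9 each time.
The 13th slot belongs to track A; its 5th term is -35.
The 14th slot belongs to track B; its 5th term is 3750.

-35, 3750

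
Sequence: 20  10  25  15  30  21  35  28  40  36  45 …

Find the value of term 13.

50

Odd-indexed and even-indexed terms follow separate rules.
Track A: 20, 25, 30, 35, 40, 45 (arithmetic, step +5).
Track B: 10, 15, 21, 28, 36 (triangular numbers n(n+1)/2 for n = 4, 5, …).
The 13th slot belongs to track A; its 7th term is 50.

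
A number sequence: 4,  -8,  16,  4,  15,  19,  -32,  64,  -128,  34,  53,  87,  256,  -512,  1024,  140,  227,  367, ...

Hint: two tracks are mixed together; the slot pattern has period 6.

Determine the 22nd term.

Positions follow the repeating pattern AAABBB; grouping by letter gives 2 tracks.
Subsequence A: 4, -8, 16, -32, 64, -128, 256, -512, 1024 (multiplying by -2 each time).
Subsequence B: 4, 15, 19, 34, 53, 87, 140, 227, 367 (Fibonacci-style (each term is the sum of the two before it)).
Term 22 comes from subsequence B (its 10th entry): 594.

594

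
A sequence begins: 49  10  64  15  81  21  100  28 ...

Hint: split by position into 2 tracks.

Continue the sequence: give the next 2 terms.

121, 36

Positions 1, 3, 5, … form one subsequence and positions 2, 4, 6, … form another.
Track A = 49, 64, 81, 100: perfect squares starting at 7².
Track B = 10, 15, 21, 28: the triangular numbers T_4, T_5, ….
Position 9 falls in track A as its term 5, giving 121.
Position 10 → track B, term 5 = 36.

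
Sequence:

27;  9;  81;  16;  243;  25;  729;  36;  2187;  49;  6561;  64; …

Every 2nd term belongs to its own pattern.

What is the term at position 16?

Positions 1, 3, 5, … form one subsequence and positions 2, 4, 6, … form another.
Track A: 27, 81, 243, 729, 2187, 6561 (successive powers of 3).
Track B: 9, 16, 25, 36, 49, 64 (perfect squares starting at 3²).
Term 16 comes from track B (its 8th entry): 100.

100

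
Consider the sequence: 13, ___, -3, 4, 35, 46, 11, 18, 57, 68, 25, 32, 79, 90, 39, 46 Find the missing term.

The slot pattern repeats as AABB (period 4), so there are 2 interleaved tracks.
Stream A = 13, ?, 35, 46, 57, 68, 79, 90: arithmetic with common difference +11.
Stream B = -3, 4, 11, 18, 25, 32, 39, 46: arithmetic, step +7.
Stream A's pattern makes the blank 24.

24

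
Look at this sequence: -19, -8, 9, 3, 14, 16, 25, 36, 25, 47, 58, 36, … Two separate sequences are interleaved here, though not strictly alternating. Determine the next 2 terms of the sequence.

Positions follow the repeating pattern AAB; grouping by letter gives 2 tracks.
Track A: -19, -8, 3, 14, 25, 36, 47, 58 (linear: a_n = -30 + 11·n).
Track B: 9, 16, 25, 36 (perfect squares starting at 3²).
Position 13 falls in track A as its term 9, giving 69.
Position 14 falls in track A as its term 10, giving 80.

69, 80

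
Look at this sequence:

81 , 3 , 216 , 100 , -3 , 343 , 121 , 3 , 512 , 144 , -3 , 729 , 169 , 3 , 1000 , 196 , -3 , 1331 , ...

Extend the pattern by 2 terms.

225, 3

Split by position mod 3: positions 1, 4, 7, … form one track, and each other residue class forms its own.
Subsequence A = 81, 100, 121, 144, 169, 196: consecutive squares n² from n = 9.
Subsequence B = 3, -3, 3, -3, 3, -3: oscillating between 3 and -3.
Subsequence C = 216, 343, 512, 729, 1000, 1331: perfect cubes starting at 6³.
Position 19 → subsequence A, term 7 = 225.
Position 20 → subsequence B, term 7 = 3.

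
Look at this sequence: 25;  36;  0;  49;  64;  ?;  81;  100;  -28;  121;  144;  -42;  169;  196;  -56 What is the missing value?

-14

Positions follow the repeating pattern AAB; grouping by letter gives 2 tracks.
Subsequence A: 25, 36, 49, 64, 81, 100, 121, 144, 169, 196 (perfect squares starting at 5²).
Subsequence B: 0, ?, -28, -42, -56 (linear: a_n = 14 − 14·n).
Filling subsequence B at index 2 by its rule yields -14.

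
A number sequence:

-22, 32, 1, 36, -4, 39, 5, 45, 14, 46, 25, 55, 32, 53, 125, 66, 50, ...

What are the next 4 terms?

The terms cycle through 4 interleaved subsequences.
Track A = -22, -4, 14, 32, 50: arithmetic with common difference +18.
Track B = 32, 39, 46, 53: adding 7 each time.
Track C = 1, 5, 25, 125: geometric, ×5 each step.
Track D = 36, 45, 55, 66: the triangular numbers T_8, T_9, ….
Term 18 comes from track B (its 5th entry): 60.
Term 19 comes from track C (its 5th entry): 625.
Position 20 → track D, term 5 = 78.
Position 21 falls in track A as its term 6, giving 68.

60, 625, 78, 68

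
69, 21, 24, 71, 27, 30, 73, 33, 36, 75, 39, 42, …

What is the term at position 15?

The slot pattern repeats as ABB (period 3), so there are 2 interleaved tracks.
Track A is 69, 71, 73, 75, which is arithmetic, step +2.
Track B is 21, 24, 27, 30, 33, 36, 39, 42, which is arithmetic, step +3.
Position 15 → track B, term 10 = 48.

48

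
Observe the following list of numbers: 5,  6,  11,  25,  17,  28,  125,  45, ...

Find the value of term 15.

Positions follow the repeating pattern ABB; grouping by letter gives 2 tracks.
Track A: 5, 25, 125 — successive powers of 5.
Track B: 6, 11, 17, 28, 45 — Fibonacci-style (each term is the sum of the two before it).
Position 15 falls in track B as its term 10, giving 500.

500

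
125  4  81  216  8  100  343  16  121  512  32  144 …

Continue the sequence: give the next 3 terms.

Split by position mod 3: positions 1, 4, 7, … form one track, and each other residue class forms its own.
Track A = 125, 216, 343, 512: consecutive cubes n³ from n = 5.
Track B = 4, 8, 16, 32: a geometric progression (common ratio 2).
Track C = 81, 100, 121, 144: the squares 9², 10², 11², ….
Position 13 → track A, term 5 = 729.
Term 14 comes from track B (its 5th entry): 64.
Position 15 → track C, term 5 = 169.

729, 64, 169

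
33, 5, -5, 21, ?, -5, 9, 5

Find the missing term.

Reading positions in blocks of 3 reveals the pattern ABB — 2 tracks woven together.
Track A: 33, 21, 9 — arithmetic, step −12.
Track B: 5, -5, ?, -5, 5 — the oscillation 5·(−1)^(n+1).
Filling track B at index 3 by its rule yields 5.

5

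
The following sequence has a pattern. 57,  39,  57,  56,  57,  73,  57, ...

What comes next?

90

Taking every 2nd term gives 2 separate tracks.
Stream A: 57, 57, 57, 57. Constant 57.
Stream B: 39, 56, 73. Linear: a_n = 22 + 17·n.
Position 8 falls in stream B as its term 4, giving 90.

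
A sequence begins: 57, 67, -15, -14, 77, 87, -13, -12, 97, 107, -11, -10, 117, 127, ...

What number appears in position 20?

Positions follow the repeating pattern AABB; grouping by letter gives 2 tracks.
Stream A: 57, 67, 77, 87, 97, 107, 117, 127 — arithmetic with common difference +10.
Stream B: -15, -14, -13, -12, -11, -10 — arithmetic, step +1.
Position 20 falls in stream B as its term 10, giving -6.

-6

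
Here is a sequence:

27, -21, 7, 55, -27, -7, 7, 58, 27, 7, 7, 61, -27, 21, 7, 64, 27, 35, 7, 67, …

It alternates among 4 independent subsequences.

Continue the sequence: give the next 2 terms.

-27, 49

Split by position mod 4 into 4 tracks.
Track A: 27, -27, 27, -27, 27 — oscillating between 27 and -27.
Track B: -21, -7, 7, 21, 35 — adding 14 each time.
Track C: 7, 7, 7, 7, 7 — always 7.
Track D: 55, 58, 61, 64, 67 — arithmetic, step +3.
Term 21 comes from track A (its 6th entry): -27.
Position 22 → track B, term 6 = 49.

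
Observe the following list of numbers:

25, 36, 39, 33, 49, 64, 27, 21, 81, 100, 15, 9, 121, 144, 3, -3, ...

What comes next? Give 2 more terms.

169, 196

Positions follow the repeating pattern AABB; grouping by letter gives 2 tracks.
Track A: 25, 36, 49, 64, 81, 100, 121, 144. Consecutive squares n² from n = 5.
Track B: 39, 33, 27, 21, 15, 9, 3, -3. Arithmetic with common difference −6.
The 17th slot belongs to track A; its 9th term is 169.
Position 18 → track A, term 10 = 196.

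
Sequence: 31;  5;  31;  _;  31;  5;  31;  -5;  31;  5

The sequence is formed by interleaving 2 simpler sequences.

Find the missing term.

Positions 1, 3, 5, … form one subsequence and positions 2, 4, 6, … form another.
Stream A = 31, 31, 31, 31, 31: constant 31.
Stream B = 5, ?, 5, -5, 5: the oscillation 5·(−1)^(n+1).
Stream B's pattern makes the blank -5.

-5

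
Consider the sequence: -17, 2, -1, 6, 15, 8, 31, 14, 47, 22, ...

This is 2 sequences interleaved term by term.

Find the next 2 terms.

63, 36

The terms cycle through 2 interleaved subsequences.
Track A is -17, -1, 15, 31, 47, which is arithmetic with common difference +16.
Track B is 2, 6, 8, 14, 22, which is each term equals the sum of the previous two.
The 11th slot belongs to track A; its 6th term is 63.
Term 12 comes from track B (its 6th entry): 36.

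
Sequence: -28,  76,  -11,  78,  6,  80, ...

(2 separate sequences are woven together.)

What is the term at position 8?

Taking every 2nd term gives 2 separate tracks.
Subsequence A: -28, -11, 6. Arithmetic, step +17.
Subsequence B: 76, 78, 80. Linear: a_n = 74 + 2·n.
Term 8 comes from subsequence B (its 4th entry): 82.

82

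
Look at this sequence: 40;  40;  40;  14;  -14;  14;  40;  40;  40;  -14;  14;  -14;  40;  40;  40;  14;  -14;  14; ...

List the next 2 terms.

Positions follow the repeating pattern AAABBB; grouping by letter gives 2 tracks.
Track A is 40, 40, 40, 40, 40, 40, 40, 40, 40, which is the constant sequence 40.
Track B is 14, -14, 14, -14, 14, -14, 14, -14, 14, which is the oscillation 14·(−1)^(n+1).
Position 19 falls in track A as its term 10, giving 40.
Position 20 → track A, term 11 = 40.

40, 40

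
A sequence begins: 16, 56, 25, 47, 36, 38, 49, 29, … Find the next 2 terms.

Odd-indexed and even-indexed terms follow separate rules.
Track A = 16, 25, 36, 49: the squares 4², 5², 6², ….
Track B = 56, 47, 38, 29: arithmetic with common difference −9.
Position 9 → track A, term 5 = 64.
Term 10 comes from track B (its 5th entry): 20.

64, 20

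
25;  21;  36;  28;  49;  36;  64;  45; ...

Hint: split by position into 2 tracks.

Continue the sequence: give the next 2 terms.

81, 55

The terms cycle through 2 interleaved subsequences.
Track A: 25, 36, 49, 64 — the squares 5², 6², 7², ….
Track B: 21, 28, 36, 45 — triangular numbers starting at T_6.
Position 9 → track A, term 5 = 81.
The 10th slot belongs to track B; its 5th term is 55.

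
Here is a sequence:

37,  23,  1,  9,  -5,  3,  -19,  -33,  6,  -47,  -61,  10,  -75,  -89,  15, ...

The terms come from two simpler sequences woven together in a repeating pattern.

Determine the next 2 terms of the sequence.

-103, -117

The slot pattern repeats as AAB (period 3), so there are 2 interleaved tracks.
Stream A: 37, 23, 9, -5, -19, -33, -47, -61, -75, -89 (subtracting 14 each time).
Stream B: 1, 3, 6, 10, 15 (triangular numbers starting at T_1).
The 16th slot belongs to stream A; its 11th term is -103.
Position 17 falls in stream A as its term 12, giving -117.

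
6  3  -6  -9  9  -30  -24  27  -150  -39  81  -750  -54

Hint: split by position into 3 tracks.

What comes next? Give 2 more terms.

Split by position mod 3: positions 1, 4, 7, … form one track, and each other residue class forms its own.
Subsequence A = 6, -9, -24, -39, -54: subtracting 15 each time.
Subsequence B = 3, 9, 27, 81: powers of 3.
Subsequence C = -6, -30, -150, -750: multiplying by 5 each time.
Position 14 → subsequence B, term 5 = 243.
Position 15 falls in subsequence C as its term 5, giving -3750.

243, -3750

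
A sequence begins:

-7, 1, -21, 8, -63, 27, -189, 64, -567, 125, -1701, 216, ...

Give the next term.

-5103

Taking every 2nd term gives 2 separate tracks.
Subsequence A: -7, -21, -63, -189, -567, -1701 — geometric with ratio 3.
Subsequence B: 1, 8, 27, 64, 125, 216 — consecutive cubes n³ from n = 1.
The 13th slot belongs to subsequence A; its 7th term is -5103.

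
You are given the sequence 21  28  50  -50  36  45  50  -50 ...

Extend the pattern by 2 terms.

Reading positions in blocks of 4 reveals the pattern AABB — 2 tracks woven together.
Subsequence A: 21, 28, 36, 45 (triangular numbers n(n+1)/2 for n = 6, 7, …).
Subsequence B: 50, -50, 50, -50 (the oscillation 50·(−1)^(n+1)).
Position 9 → subsequence A, term 5 = 55.
The 10th slot belongs to subsequence A; its 6th term is 66.

55, 66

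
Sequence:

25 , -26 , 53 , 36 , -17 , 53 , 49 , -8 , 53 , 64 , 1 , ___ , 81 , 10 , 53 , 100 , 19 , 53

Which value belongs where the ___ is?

53

Read the sequence 3 terms at a time; column i is its own pattern.
Subsequence A is 25, 36, 49, 64, 81, 100, which is consecutive squares n² from n = 5.
Subsequence B is -26, -17, -8, 1, 10, 19, which is linear: a_n = -35 + 9·n.
Subsequence C is 53, 53, 53, ?, 53, 53, which is always 53.
Subsequence C's pattern makes the blank 53.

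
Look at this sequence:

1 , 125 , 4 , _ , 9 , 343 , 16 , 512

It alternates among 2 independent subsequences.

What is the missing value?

216

Odd-indexed and even-indexed terms follow separate rules.
Track A = 1, 4, 9, 16: consecutive squares n² from n = 1.
Track B = 125, ?, 343, 512: the cubes 5³, 6³, 7³, ….
So the missing entry in track B is 216.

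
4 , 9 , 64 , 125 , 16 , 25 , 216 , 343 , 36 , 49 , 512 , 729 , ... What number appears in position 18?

Positions follow the repeating pattern AABB; grouping by letter gives 2 tracks.
Stream A: 4, 9, 16, 25, 36, 49 — perfect squares starting at 2².
Stream B: 64, 125, 216, 343, 512, 729 — consecutive cubes n³ from n = 4.
Position 18 falls in stream A as its term 10, giving 121.

121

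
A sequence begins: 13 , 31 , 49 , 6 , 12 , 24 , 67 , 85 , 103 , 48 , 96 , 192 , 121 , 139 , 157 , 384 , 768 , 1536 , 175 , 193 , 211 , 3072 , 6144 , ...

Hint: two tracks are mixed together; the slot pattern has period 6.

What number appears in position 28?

24576

Reading positions in blocks of 6 reveals the pattern AAABBB — 2 tracks woven together.
Track A: 13, 31, 49, 67, 85, 103, 121, 139, 157, 175, 193, 211 (arithmetic with common difference +18).
Track B: 6, 12, 24, 48, 96, 192, 384, 768, 1536, 3072, 6144 (geometric, ×2 each step).
Term 28 comes from track B (its 13th entry): 24576.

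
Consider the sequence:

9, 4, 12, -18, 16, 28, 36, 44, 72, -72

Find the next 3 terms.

The slot pattern repeats as ABB (period 3), so there are 2 interleaved tracks.
Track A: 9, -18, 36, -72 — geometric with ratio -2.
Track B: 4, 12, 16, 28, 44, 72 — a Fibonacci-like recurrence a_n = a_{n-1} + a_{n-2}.
Position 11 → track B, term 7 = 116.
The 12th slot belongs to track B; its 8th term is 188.
Term 13 comes from track A (its 5th entry): 144.

116, 188, 144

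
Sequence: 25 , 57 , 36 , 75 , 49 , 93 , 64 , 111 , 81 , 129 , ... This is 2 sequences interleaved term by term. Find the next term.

100

The terms cycle through 2 interleaved subsequences.
Track A: 25, 36, 49, 64, 81. The squares 5², 6², 7², ….
Track B: 57, 75, 93, 111, 129. Arithmetic, step +18.
Position 11 → track A, term 6 = 100.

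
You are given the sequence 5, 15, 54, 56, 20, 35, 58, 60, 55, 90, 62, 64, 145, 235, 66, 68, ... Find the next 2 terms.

380, 615

Reading positions in blocks of 4 reveals the pattern AABB — 2 tracks woven together.
Stream A = 5, 15, 20, 35, 55, 90, 145, 235: Fibonacci-style (each term is the sum of the two before it).
Stream B = 54, 56, 58, 60, 62, 64, 66, 68: linear: a_n = 52 + 2·n.
Position 17 → stream A, term 9 = 380.
Position 18 → stream A, term 10 = 615.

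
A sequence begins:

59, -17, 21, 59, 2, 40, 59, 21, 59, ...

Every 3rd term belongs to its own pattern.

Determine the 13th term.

Taking every 3rd term gives 3 separate tracks.
Subsequence A: 59, 59, 59 (constant 59).
Subsequence B: -17, 2, 21 (arithmetic, step +19).
Subsequence C: 21, 40, 59 (linear: a_n = 2 + 19·n).
Term 13 comes from subsequence A (its 5th entry): 59.

59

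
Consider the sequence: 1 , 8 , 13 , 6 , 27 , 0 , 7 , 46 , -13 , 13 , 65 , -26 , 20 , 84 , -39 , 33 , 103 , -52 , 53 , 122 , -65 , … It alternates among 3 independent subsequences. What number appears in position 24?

Read the sequence 3 terms at a time; column i is its own pattern.
Stream A is 1, 6, 7, 13, 20, 33, 53, which is each term equals the sum of the previous two.
Stream B is 8, 27, 46, 65, 84, 103, 122, which is arithmetic, step +19.
Stream C is 13, 0, -13, -26, -39, -52, -65, which is arithmetic, step −13.
The 24th slot belongs to stream C; its 8th term is -78.

-78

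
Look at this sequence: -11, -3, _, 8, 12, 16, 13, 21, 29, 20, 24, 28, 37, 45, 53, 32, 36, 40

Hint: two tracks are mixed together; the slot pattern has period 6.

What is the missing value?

The slot pattern repeats as AAABBB (period 6), so there are 2 interleaved tracks.
Track A: -11, -3, ?, 13, 21, 29, 37, 45, 53 — adding 8 each time.
Track B: 8, 12, 16, 20, 24, 28, 32, 36, 40 — adding 4 each time.
So the missing entry in track A is 5.

5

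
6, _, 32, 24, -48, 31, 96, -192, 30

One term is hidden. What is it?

-12

The slot pattern repeats as AAB (period 3), so there are 2 interleaved tracks.
Subsequence A: 6, ?, 24, -48, 96, -192. Geometric, ×-2 each step.
Subsequence B: 32, 31, 30. Arithmetic, step −1.
The gap is subsequence A's term 2; the rule gives -12.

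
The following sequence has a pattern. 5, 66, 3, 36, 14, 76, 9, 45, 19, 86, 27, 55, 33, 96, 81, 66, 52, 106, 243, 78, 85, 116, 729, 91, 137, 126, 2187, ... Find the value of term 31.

6561

Taking every 4th term gives 4 separate tracks.
Track A = 5, 14, 19, 33, 52, 85, 137: Fibonacci-style (each term is the sum of the two before it).
Track B = 66, 76, 86, 96, 106, 116, 126: arithmetic with common difference +10.
Track C = 3, 9, 27, 81, 243, 729, 2187: geometric, ×3 each step.
Track D = 36, 45, 55, 66, 78, 91: triangular numbers n(n+1)/2 for n = 8, 9, ….
Position 31 → track C, term 8 = 6561.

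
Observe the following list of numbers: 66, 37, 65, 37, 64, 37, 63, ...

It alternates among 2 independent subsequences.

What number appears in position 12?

37

Odd-indexed and even-indexed terms follow separate rules.
Track A: 66, 65, 64, 63 (arithmetic with common difference −1).
Track B: 37, 37, 37 (the constant sequence 37).
Term 12 comes from track B (its 6th entry): 37.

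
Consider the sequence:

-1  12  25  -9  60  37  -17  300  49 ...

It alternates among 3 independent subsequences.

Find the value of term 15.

73

Split by position mod 3 into 3 tracks.
Subsequence A is -1, -9, -17, which is arithmetic with common difference −8.
Subsequence B is 12, 60, 300, which is multiplying by 5 each time.
Subsequence C is 25, 37, 49, which is arithmetic, step +12.
Position 15 falls in subsequence C as its term 5, giving 73.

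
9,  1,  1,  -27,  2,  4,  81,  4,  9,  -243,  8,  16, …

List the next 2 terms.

Taking every 3rd term gives 3 separate tracks.
Track A is 9, -27, 81, -243, which is multiplying by -3 each time.
Track B is 1, 2, 4, 8, which is successive powers of 2.
Track C is 1, 4, 9, 16, which is the squares 1², 2², 3², ….
The 13th slot belongs to track A; its 5th term is 729.
Position 14 → track B, term 5 = 16.

729, 16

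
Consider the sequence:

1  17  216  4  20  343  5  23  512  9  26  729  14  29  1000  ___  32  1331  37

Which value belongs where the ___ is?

23

Split by position mod 3 into 3 tracks.
Track A: 1, 4, 5, 9, 14, ?, 37 (Fibonacci-style (each term is the sum of the two before it)).
Track B: 17, 20, 23, 26, 29, 32 (arithmetic with common difference +3).
Track C: 216, 343, 512, 729, 1000, 1331 (the cubes 6³, 7³, 8³, …).
The gap is track A's term 6; the rule gives 23.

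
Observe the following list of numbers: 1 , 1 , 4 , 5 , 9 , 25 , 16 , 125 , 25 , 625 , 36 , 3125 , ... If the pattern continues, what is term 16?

Odd-indexed and even-indexed terms follow separate rules.
Track A: 1, 4, 9, 16, 25, 36. Perfect squares starting at 1².
Track B: 1, 5, 25, 125, 625, 3125. Successive powers of 5.
Position 16 falls in track B as its term 8, giving 78125.

78125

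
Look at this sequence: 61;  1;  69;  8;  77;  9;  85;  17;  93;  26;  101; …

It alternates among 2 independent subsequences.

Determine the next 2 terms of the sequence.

Odd-indexed and even-indexed terms follow separate rules.
Subsequence A is 61, 69, 77, 85, 93, 101, which is arithmetic with common difference +8.
Subsequence B is 1, 8, 9, 17, 26, which is each term equals the sum of the previous two.
Term 12 comes from subsequence B (its 6th entry): 43.
Position 13 → subsequence A, term 7 = 109.

43, 109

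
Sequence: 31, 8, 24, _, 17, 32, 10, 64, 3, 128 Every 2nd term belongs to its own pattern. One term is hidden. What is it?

Taking every 2nd term gives 2 separate tracks.
Subsequence A = 31, 24, 17, 10, 3: linear: a_n = 38 − 7·n.
Subsequence B = 8, ?, 32, 64, 128: a geometric progression (common ratio 2).
Filling subsequence B at index 2 by its rule yields 16.

16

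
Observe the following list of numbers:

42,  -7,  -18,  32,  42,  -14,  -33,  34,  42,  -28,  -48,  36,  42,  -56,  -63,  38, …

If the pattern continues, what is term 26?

Split by position mod 4: positions 1, 5, 9, … form one track, and each other residue class forms its own.
Track A: 42, 42, 42, 42. The constant sequence 42.
Track B: -7, -14, -28, -56. Multiplying by 2 each time.
Track C: -18, -33, -48, -63. Linear: a_n = -3 − 15·n.
Track D: 32, 34, 36, 38. Arithmetic with common difference +2.
Term 26 comes from track B (its 7th entry): -448.

-448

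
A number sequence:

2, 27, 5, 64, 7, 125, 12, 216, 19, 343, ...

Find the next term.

31

The terms cycle through 2 interleaved subsequences.
Track A is 2, 5, 7, 12, 19, which is Fibonacci-style (each term is the sum of the two before it).
Track B is 27, 64, 125, 216, 343, which is perfect cubes starting at 3³.
Position 11 falls in track A as its term 6, giving 31.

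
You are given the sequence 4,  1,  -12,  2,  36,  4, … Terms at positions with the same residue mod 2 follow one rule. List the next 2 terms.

The terms cycle through 2 interleaved subsequences.
Stream A: 4, -12, 36 — geometric, ×-3 each step.
Stream B: 1, 2, 4 — successive powers of 2.
Term 7 comes from stream A (its 4th entry): -108.
Position 8 → stream B, term 4 = 8.

-108, 8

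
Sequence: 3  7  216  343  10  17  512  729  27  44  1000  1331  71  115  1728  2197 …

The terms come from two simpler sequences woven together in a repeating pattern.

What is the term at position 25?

1275

The slot pattern repeats as AABB (period 4), so there are 2 interleaved tracks.
Track A: 3, 7, 10, 17, 27, 44, 71, 115 — Fibonacci-style (each term is the sum of the two before it).
Track B: 216, 343, 512, 729, 1000, 1331, 1728, 2197 — the cubes 6³, 7³, 8³, ….
The 25th slot belongs to track A; its 13th term is 1275.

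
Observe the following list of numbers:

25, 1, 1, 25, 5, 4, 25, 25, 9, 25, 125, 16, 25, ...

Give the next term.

625

Split by position mod 3 into 3 tracks.
Subsequence A: 25, 25, 25, 25, 25 (always 25).
Subsequence B: 1, 5, 25, 125 (powers 5^0, 5^1, 5^2, …).
Subsequence C: 1, 4, 9, 16 (perfect squares starting at 1²).
The 14th slot belongs to subsequence B; its 5th term is 625.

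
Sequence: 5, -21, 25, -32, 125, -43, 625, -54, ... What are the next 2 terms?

Taking every 2nd term gives 2 separate tracks.
Subsequence A = 5, 25, 125, 625: powers of 5.
Subsequence B = -21, -32, -43, -54: arithmetic with common difference −11.
Term 9 comes from subsequence A (its 5th entry): 3125.
Term 10 comes from subsequence B (its 5th entry): -65.

3125, -65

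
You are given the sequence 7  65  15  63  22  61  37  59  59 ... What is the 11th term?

Odd-indexed and even-indexed terms follow separate rules.
Stream A: 7, 15, 22, 37, 59 (Fibonacci-style (each term is the sum of the two before it)).
Stream B: 65, 63, 61, 59 (arithmetic with common difference −2).
Position 11 falls in stream A as its term 6, giving 96.

96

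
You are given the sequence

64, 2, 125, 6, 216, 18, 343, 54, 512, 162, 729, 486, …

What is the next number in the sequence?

Positions 1, 3, 5, … form one subsequence and positions 2, 4, 6, … form another.
Subsequence A = 64, 125, 216, 343, 512, 729: the cubes 4³, 5³, 6³, ….
Subsequence B = 2, 6, 18, 54, 162, 486: geometric with ratio 3.
The 13th slot belongs to subsequence A; its 7th term is 1000.

1000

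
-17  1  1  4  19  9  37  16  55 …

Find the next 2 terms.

Odd-indexed and even-indexed terms follow separate rules.
Subsequence A: -17, 1, 19, 37, 55 (arithmetic, step +18).
Subsequence B: 1, 4, 9, 16 (consecutive squares n² from n = 1).
The 10th slot belongs to subsequence B; its 5th term is 25.
Position 11 falls in subsequence A as its term 6, giving 73.

25, 73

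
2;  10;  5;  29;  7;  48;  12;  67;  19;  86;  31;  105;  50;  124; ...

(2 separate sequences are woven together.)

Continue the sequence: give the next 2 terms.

Split by position mod 2 into 2 tracks.
Track A: 2, 5, 7, 12, 19, 31, 50. Each term equals the sum of the previous two.
Track B: 10, 29, 48, 67, 86, 105, 124. Adding 19 each time.
Position 15 falls in track A as its term 8, giving 81.
Position 16 → track B, term 8 = 143.

81, 143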